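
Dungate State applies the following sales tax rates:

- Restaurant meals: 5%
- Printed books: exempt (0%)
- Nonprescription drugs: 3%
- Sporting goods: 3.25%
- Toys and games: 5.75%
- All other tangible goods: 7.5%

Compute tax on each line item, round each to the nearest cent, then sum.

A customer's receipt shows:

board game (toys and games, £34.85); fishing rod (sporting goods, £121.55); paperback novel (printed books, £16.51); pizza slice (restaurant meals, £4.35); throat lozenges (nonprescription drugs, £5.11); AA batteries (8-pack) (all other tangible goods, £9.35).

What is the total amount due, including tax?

£198.74

Board game £34.85: toys and games → 5.75% → £2.00
Fishing rod £121.55: sporting goods → 3.25% → £3.95
Paperback novel £16.51: printed books → 0% → £0.00
Pizza slice £4.35: restaurant meals → 5% → £0.22
Throat lozenges £5.11: nonprescription drugs → 3% → £0.15
AA batteries (8-pack) £9.35: all other tangible goods → 7.5% → £0.70
Subtotal = £191.72; tax = £7.02; total due = £198.74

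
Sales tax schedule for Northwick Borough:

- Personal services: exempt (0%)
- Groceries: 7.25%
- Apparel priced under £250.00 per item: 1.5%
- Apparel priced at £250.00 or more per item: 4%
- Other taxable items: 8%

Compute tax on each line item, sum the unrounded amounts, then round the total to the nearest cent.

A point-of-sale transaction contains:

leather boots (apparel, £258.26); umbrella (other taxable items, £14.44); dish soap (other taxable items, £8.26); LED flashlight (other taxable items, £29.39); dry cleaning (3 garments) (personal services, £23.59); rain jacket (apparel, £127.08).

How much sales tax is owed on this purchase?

£16.40

Leather boots £258.26: apparel, £250.00 or more → 4% → £10.3304
Umbrella £14.44: other taxable items → 8% → £1.1552
Dish soap £8.26: other taxable items → 8% → £0.6608
LED flashlight £29.39: other taxable items → 8% → £2.3512
Dry cleaning (3 garments) £23.59: personal services → 0% → £0.00
Rain jacket £127.08: apparel, under £250.00 → 1.5% → £1.9062
Unrounded tax sum = £16.4038 → £16.40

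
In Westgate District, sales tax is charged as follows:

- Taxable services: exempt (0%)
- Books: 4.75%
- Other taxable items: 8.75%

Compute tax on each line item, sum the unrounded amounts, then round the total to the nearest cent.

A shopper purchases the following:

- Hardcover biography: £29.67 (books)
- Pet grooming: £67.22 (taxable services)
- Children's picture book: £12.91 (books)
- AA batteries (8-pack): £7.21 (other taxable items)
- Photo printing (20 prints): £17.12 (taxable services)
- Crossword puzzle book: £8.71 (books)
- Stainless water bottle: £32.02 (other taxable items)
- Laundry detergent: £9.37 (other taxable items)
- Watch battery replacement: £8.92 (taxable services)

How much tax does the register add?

Hardcover biography £29.67: books → 4.75% → £1.409325
Pet grooming £67.22: taxable services → 0% → £0.00
Children's picture book £12.91: books → 4.75% → £0.613225
AA batteries (8-pack) £7.21: other taxable items → 8.75% → £0.630875
Photo printing (20 prints) £17.12: taxable services → 0% → £0.00
Crossword puzzle book £8.71: books → 4.75% → £0.413725
Stainless water bottle £32.02: other taxable items → 8.75% → £2.80175
Laundry detergent £9.37: other taxable items → 8.75% → £0.819875
Watch battery replacement £8.92: taxable services → 0% → £0.00
Unrounded tax sum = £6.688775 → £6.69

£6.69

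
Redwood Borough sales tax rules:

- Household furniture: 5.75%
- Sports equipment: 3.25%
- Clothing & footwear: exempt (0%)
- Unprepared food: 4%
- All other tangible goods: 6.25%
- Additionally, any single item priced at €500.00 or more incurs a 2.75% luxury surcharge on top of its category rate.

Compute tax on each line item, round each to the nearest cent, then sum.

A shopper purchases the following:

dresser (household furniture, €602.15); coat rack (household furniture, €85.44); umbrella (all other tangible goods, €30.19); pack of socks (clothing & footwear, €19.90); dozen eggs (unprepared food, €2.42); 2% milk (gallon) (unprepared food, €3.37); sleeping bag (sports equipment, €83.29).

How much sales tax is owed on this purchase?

€60.92

Dresser €602.15: household furniture → 5.75% + 2.75% surcharge = 8.5% → €51.18
Coat rack €85.44: household furniture → 5.75% → €4.91
Umbrella €30.19: all other tangible goods → 6.25% → €1.89
Pack of socks €19.90: clothing & footwear → 0% → €0.00
Dozen eggs €2.42: unprepared food → 4% → €0.10
2% milk (gallon) €3.37: unprepared food → 4% → €0.13
Sleeping bag €83.29: sports equipment → 3.25% → €2.71
Total tax = €51.18 + €4.91 + €1.89 + €0.10 + €0.13 + €2.71 = €60.92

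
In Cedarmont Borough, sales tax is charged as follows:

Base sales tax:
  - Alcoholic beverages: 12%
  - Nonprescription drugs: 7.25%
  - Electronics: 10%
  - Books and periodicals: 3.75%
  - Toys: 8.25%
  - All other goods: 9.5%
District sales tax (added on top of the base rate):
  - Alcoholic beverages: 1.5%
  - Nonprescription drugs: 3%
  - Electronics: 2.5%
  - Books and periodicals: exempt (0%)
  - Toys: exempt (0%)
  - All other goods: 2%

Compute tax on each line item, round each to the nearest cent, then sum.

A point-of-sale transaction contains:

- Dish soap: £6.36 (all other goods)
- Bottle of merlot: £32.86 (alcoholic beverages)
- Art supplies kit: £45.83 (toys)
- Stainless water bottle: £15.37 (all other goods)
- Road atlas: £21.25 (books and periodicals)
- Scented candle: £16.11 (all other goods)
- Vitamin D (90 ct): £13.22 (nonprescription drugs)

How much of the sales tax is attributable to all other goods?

Dish soap £6.36: all other goods → 9.5% + 2% district = 11.5% → £0.73
Stainless water bottle £15.37: all other goods → 9.5% + 2% district = 11.5% → £1.77
Scented candle £16.11: all other goods → 9.5% + 2% district = 11.5% → £1.85
Tax on all other goods = £0.73 + £1.77 + £1.85 = £4.35

£4.35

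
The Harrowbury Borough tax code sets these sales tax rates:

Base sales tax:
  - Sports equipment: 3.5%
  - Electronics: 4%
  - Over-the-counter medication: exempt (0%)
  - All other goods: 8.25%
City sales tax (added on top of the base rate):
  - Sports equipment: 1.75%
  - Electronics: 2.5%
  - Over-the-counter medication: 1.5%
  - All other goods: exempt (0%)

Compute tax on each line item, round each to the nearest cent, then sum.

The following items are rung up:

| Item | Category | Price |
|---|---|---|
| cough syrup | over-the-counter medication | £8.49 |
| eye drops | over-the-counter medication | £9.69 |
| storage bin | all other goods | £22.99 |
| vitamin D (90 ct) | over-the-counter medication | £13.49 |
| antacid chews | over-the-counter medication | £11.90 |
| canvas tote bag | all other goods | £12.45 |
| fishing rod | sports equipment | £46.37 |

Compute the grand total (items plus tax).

£131.40

Cough syrup £8.49: over-the-counter medication → 0% + 1.5% city = 1.5% → £0.13
Eye drops £9.69: over-the-counter medication → 0% + 1.5% city = 1.5% → £0.15
Storage bin £22.99: all other goods → 8.25% + 0% city = 8.25% → £1.90
Vitamin D (90 ct) £13.49: over-the-counter medication → 0% + 1.5% city = 1.5% → £0.20
Antacid chews £11.90: over-the-counter medication → 0% + 1.5% city = 1.5% → £0.18
Canvas tote bag £12.45: all other goods → 8.25% + 0% city = 8.25% → £1.03
Fishing rod £46.37: sports equipment → 3.5% + 1.75% city = 5.25% → £2.43
Subtotal = £125.38; tax = £6.02; total due = £131.40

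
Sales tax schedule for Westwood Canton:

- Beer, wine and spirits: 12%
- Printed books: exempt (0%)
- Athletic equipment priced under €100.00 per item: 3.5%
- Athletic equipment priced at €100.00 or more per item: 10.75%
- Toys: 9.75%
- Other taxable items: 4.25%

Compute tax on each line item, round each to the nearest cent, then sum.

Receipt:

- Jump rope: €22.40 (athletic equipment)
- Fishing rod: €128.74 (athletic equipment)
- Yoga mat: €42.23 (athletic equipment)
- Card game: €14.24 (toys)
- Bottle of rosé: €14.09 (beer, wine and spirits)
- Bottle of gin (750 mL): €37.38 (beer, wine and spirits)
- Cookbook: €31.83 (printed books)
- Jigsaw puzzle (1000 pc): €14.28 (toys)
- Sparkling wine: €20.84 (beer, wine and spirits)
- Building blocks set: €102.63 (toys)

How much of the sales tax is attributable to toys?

€12.79

Card game €14.24: toys → 9.75% → €1.39
Jigsaw puzzle (1000 pc) €14.28: toys → 9.75% → €1.39
Building blocks set €102.63: toys → 9.75% → €10.01
Tax on toys = €1.39 + €1.39 + €10.01 = €12.79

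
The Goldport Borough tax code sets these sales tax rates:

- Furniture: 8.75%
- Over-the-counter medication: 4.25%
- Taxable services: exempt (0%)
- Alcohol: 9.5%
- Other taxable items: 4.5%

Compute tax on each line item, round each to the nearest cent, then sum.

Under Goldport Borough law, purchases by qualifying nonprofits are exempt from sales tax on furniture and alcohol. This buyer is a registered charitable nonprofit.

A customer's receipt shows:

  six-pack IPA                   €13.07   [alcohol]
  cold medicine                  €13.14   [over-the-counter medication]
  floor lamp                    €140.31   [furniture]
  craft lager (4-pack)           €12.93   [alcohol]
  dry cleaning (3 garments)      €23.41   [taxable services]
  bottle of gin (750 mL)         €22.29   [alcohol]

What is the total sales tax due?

€0.56

Six-pack IPA €13.07: alcohol, buyer-exempt → 0% → €0.00
Cold medicine €13.14: over-the-counter medication → 4.25% → €0.56
Floor lamp €140.31: furniture, buyer-exempt → 0% → €0.00
Craft lager (4-pack) €12.93: alcohol, buyer-exempt → 0% → €0.00
Dry cleaning (3 garments) €23.41: taxable services → 0% → €0.00
Bottle of gin (750 mL) €22.29: alcohol, buyer-exempt → 0% → €0.00
Total tax = €0.56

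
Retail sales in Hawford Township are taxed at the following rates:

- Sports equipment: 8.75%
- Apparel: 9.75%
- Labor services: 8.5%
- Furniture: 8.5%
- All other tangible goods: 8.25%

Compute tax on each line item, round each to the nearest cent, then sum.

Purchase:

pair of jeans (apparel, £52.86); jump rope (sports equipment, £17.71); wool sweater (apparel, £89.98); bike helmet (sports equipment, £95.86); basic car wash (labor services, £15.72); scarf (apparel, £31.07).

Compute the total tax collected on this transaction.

£28.23

Pair of jeans £52.86: apparel → 9.75% → £5.15
Jump rope £17.71: sports equipment → 8.75% → £1.55
Wool sweater £89.98: apparel → 9.75% → £8.77
Bike helmet £95.86: sports equipment → 8.75% → £8.39
Basic car wash £15.72: labor services → 8.5% → £1.34
Scarf £31.07: apparel → 9.75% → £3.03
Total tax = £5.15 + £1.55 + £8.77 + £8.39 + £1.34 + £3.03 = £28.23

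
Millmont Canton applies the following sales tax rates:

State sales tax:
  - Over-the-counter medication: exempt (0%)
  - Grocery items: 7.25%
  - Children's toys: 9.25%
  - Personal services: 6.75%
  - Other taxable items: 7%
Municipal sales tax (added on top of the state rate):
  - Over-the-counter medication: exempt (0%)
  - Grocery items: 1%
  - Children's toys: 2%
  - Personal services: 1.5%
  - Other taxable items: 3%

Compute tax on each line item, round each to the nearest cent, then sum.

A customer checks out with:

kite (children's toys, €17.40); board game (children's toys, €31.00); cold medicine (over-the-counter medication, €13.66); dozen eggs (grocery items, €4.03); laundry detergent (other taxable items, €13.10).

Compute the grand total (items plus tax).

€86.28

Kite €17.40: children's toys → 9.25% + 2% municipal = 11.25% → €1.96
Board game €31.00: children's toys → 9.25% + 2% municipal = 11.25% → €3.49
Cold medicine €13.66: over-the-counter medication → 0% + 0% municipal = 0% → €0.00
Dozen eggs €4.03: grocery items → 7.25% + 1% municipal = 8.25% → €0.33
Laundry detergent €13.10: other taxable items → 7% + 3% municipal = 10% → €1.31
Subtotal = €79.19; tax = €7.09; total due = €86.28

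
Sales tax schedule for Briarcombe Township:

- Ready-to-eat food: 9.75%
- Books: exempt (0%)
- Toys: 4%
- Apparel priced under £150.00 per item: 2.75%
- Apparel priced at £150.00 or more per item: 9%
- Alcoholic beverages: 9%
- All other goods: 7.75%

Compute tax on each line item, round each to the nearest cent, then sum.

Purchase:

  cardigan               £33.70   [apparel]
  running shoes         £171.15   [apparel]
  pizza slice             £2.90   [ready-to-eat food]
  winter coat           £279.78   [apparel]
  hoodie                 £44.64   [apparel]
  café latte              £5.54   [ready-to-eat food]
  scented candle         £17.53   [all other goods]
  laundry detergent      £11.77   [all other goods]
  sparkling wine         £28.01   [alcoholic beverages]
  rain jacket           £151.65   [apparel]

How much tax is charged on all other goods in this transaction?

Scented candle £17.53: all other goods → 7.75% → £1.36
Laundry detergent £11.77: all other goods → 7.75% → £0.91
Tax on all other goods = £1.36 + £0.91 = £2.27

£2.27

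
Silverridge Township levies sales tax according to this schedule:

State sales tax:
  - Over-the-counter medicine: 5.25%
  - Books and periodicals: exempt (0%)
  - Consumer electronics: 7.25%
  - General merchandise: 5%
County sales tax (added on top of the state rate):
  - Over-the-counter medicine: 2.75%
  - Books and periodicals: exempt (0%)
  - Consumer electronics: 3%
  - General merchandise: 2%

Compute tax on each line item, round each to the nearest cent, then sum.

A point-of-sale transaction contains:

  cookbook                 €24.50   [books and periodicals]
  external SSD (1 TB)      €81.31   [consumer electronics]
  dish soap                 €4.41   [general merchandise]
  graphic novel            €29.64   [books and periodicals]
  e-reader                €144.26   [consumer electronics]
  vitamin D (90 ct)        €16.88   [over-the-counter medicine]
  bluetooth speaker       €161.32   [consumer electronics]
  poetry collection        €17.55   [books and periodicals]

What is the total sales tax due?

Cookbook €24.50: books and periodicals → 0% + 0% county = 0% → €0.00
External SSD (1 TB) €81.31: consumer electronics → 7.25% + 3% county = 10.25% → €8.33
Dish soap €4.41: general merchandise → 5% + 2% county = 7% → €0.31
Graphic novel €29.64: books and periodicals → 0% + 0% county = 0% → €0.00
E-reader €144.26: consumer electronics → 7.25% + 3% county = 10.25% → €14.79
Vitamin D (90 ct) €16.88: over-the-counter medicine → 5.25% + 2.75% county = 8% → €1.35
Bluetooth speaker €161.32: consumer electronics → 7.25% + 3% county = 10.25% → €16.54
Poetry collection €17.55: books and periodicals → 0% + 0% county = 0% → €0.00
Total tax = €8.33 + €0.31 + €14.79 + €1.35 + €16.54 = €41.32

€41.32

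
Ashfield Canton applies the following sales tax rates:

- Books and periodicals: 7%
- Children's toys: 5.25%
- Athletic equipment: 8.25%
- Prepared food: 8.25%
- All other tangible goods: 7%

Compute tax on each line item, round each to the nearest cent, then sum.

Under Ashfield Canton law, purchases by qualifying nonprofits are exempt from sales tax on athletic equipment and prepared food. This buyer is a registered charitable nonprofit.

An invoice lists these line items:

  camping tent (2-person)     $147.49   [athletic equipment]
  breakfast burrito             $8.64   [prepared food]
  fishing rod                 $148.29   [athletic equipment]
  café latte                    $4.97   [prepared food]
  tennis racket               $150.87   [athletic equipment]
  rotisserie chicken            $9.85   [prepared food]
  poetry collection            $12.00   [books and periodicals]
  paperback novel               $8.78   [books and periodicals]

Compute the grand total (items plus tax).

$492.34

Camping tent (2-person) $147.49: athletic equipment, buyer-exempt → 0% → $0.00
Breakfast burrito $8.64: prepared food, buyer-exempt → 0% → $0.00
Fishing rod $148.29: athletic equipment, buyer-exempt → 0% → $0.00
Café latte $4.97: prepared food, buyer-exempt → 0% → $0.00
Tennis racket $150.87: athletic equipment, buyer-exempt → 0% → $0.00
Rotisserie chicken $9.85: prepared food, buyer-exempt → 0% → $0.00
Poetry collection $12.00: books and periodicals → 7% → $0.84
Paperback novel $8.78: books and periodicals → 7% → $0.61
Subtotal = $490.89; tax = $1.45; total due = $492.34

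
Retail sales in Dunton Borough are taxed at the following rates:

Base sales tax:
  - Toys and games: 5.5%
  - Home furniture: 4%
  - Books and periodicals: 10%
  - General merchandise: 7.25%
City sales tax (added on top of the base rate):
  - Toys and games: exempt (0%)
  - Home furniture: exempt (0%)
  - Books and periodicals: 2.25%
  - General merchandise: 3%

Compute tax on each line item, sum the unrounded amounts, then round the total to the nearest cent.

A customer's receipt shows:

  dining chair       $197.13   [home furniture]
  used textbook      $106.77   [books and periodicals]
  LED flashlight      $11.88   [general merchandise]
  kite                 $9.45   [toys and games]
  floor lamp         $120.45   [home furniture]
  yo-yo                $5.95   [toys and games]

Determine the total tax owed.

Dining chair $197.13: home furniture → 4% + 0% city = 4% → $7.8852
Used textbook $106.77: books and periodicals → 10% + 2.25% city = 12.25% → $13.079325
LED flashlight $11.88: general merchandise → 7.25% + 3% city = 10.25% → $1.2177
Kite $9.45: toys and games → 5.5% + 0% city = 5.5% → $0.51975
Floor lamp $120.45: home furniture → 4% + 0% city = 4% → $4.818
Yo-yo $5.95: toys and games → 5.5% + 0% city = 5.5% → $0.32725
Unrounded tax sum = $27.847225 → $27.85

$27.85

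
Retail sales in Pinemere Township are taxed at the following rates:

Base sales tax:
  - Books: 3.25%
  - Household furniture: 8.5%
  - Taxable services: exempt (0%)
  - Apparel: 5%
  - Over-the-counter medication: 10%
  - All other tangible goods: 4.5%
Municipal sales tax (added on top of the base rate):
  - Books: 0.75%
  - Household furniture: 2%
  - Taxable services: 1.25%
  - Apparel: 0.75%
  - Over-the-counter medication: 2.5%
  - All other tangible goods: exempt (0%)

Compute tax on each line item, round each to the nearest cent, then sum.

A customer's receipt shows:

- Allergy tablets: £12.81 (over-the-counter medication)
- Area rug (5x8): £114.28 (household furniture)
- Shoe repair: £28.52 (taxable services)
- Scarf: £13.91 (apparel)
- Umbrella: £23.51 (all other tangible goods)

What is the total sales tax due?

Allergy tablets £12.81: over-the-counter medication → 10% + 2.5% municipal = 12.5% → £1.60
Area rug (5x8) £114.28: household furniture → 8.5% + 2% municipal = 10.5% → £12.00
Shoe repair £28.52: taxable services → 0% + 1.25% municipal = 1.25% → £0.36
Scarf £13.91: apparel → 5% + 0.75% municipal = 5.75% → £0.80
Umbrella £23.51: all other tangible goods → 4.5% + 0% municipal = 4.5% → £1.06
Total tax = £1.60 + £12.00 + £0.36 + £0.80 + £1.06 = £15.82

£15.82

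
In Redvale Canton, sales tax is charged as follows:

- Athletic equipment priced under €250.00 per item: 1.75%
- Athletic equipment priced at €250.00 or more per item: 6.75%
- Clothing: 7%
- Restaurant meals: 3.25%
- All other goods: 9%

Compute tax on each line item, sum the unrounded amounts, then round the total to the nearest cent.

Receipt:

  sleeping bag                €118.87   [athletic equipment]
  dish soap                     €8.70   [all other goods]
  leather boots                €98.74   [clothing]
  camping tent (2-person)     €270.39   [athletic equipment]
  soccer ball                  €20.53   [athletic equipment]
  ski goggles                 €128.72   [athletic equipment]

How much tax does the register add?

Sleeping bag €118.87: athletic equipment, under €250.00 → 1.75% → €2.080225
Dish soap €8.70: all other goods → 9% → €0.783
Leather boots €98.74: clothing → 7% → €6.9118
Camping tent (2-person) €270.39: athletic equipment, €250.00 or more → 6.75% → €18.251325
Soccer ball €20.53: athletic equipment, under €250.00 → 1.75% → €0.359275
Ski goggles €128.72: athletic equipment, under €250.00 → 1.75% → €2.2526
Unrounded tax sum = €30.638225 → €30.64

€30.64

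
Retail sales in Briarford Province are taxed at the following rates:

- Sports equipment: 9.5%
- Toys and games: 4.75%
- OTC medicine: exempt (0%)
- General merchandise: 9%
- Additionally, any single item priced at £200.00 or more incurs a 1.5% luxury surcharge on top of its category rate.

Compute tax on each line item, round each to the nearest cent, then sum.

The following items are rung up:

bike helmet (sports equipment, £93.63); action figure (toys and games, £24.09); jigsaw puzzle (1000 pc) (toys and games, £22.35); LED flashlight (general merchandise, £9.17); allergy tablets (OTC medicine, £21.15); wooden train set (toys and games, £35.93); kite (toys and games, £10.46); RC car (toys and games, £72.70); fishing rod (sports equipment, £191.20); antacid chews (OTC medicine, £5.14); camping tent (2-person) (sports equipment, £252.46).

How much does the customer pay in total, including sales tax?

Bike helmet £93.63: sports equipment → 9.5% → £8.89
Action figure £24.09: toys and games → 4.75% → £1.14
Jigsaw puzzle (1000 pc) £22.35: toys and games → 4.75% → £1.06
LED flashlight £9.17: general merchandise → 9% → £0.83
Allergy tablets £21.15: OTC medicine → 0% → £0.00
Wooden train set £35.93: toys and games → 4.75% → £1.71
Kite £10.46: toys and games → 4.75% → £0.50
RC car £72.70: toys and games → 4.75% → £3.45
Fishing rod £191.20: sports equipment → 9.5% → £18.16
Antacid chews £5.14: OTC medicine → 0% → £0.00
Camping tent (2-person) £252.46: sports equipment → 9.5% + 1.5% surcharge = 11% → £27.77
Subtotal = £738.28; tax = £63.51; total due = £801.79

£801.79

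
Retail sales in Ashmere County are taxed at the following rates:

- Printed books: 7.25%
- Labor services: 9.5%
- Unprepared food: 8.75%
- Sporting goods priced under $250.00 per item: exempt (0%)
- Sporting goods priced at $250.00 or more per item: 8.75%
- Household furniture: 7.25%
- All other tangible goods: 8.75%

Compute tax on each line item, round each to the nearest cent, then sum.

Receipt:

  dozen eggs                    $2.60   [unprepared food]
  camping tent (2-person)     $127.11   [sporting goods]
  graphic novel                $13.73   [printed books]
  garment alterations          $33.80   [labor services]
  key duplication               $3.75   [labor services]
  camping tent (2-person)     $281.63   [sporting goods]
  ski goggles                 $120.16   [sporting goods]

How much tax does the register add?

$29.44

Dozen eggs $2.60: unprepared food → 8.75% → $0.23
Camping tent (2-person) $127.11: sporting goods, under $250.00 → 0% → $0.00
Graphic novel $13.73: printed books → 7.25% → $1.00
Garment alterations $33.80: labor services → 9.5% → $3.21
Key duplication $3.75: labor services → 9.5% → $0.36
Camping tent (2-person) $281.63: sporting goods, $250.00 or more → 8.75% → $24.64
Ski goggles $120.16: sporting goods, under $250.00 → 0% → $0.00
Total tax = $0.23 + $1.00 + $3.21 + $0.36 + $24.64 = $29.44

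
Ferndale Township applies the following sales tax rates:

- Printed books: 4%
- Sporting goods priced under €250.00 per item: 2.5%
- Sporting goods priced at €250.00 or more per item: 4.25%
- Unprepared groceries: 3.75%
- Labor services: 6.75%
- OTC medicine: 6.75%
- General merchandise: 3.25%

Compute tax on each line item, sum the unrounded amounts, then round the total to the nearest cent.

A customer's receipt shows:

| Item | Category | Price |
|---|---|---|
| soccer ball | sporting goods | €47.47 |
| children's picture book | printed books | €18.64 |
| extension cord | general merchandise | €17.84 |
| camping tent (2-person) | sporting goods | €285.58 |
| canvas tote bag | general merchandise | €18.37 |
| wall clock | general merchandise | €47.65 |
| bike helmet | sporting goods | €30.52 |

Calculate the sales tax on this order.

Soccer ball €47.47: sporting goods, under €250.00 → 2.5% → €1.18675
Children's picture book €18.64: printed books → 4% → €0.7456
Extension cord €17.84: general merchandise → 3.25% → €0.5798
Camping tent (2-person) €285.58: sporting goods, €250.00 or more → 4.25% → €12.13715
Canvas tote bag €18.37: general merchandise → 3.25% → €0.597025
Wall clock €47.65: general merchandise → 3.25% → €1.548625
Bike helmet €30.52: sporting goods, under €250.00 → 2.5% → €0.763
Unrounded tax sum = €17.55795 → €17.56

€17.56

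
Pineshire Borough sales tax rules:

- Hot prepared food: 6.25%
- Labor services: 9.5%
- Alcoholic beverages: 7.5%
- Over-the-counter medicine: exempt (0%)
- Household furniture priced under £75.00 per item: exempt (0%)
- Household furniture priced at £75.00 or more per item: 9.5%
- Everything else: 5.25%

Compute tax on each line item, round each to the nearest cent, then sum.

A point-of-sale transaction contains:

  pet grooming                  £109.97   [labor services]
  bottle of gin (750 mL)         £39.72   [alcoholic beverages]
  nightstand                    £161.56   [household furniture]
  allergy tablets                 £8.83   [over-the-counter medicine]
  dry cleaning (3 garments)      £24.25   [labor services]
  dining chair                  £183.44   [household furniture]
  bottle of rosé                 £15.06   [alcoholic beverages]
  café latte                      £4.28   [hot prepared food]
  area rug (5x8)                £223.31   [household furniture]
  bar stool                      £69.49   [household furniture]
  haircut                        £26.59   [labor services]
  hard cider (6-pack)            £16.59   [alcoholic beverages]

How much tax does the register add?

Pet grooming £109.97: labor services → 9.5% → £10.45
Bottle of gin (750 mL) £39.72: alcoholic beverages → 7.5% → £2.98
Nightstand £161.56: household furniture, £75.00 or more → 9.5% → £15.35
Allergy tablets £8.83: over-the-counter medicine → 0% → £0.00
Dry cleaning (3 garments) £24.25: labor services → 9.5% → £2.30
Dining chair £183.44: household furniture, £75.00 or more → 9.5% → £17.43
Bottle of rosé £15.06: alcoholic beverages → 7.5% → £1.13
Café latte £4.28: hot prepared food → 6.25% → £0.27
Area rug (5x8) £223.31: household furniture, £75.00 or more → 9.5% → £21.21
Bar stool £69.49: household furniture, under £75.00 → 0% → £0.00
Haircut £26.59: labor services → 9.5% → £2.53
Hard cider (6-pack) £16.59: alcoholic beverages → 7.5% → £1.24
Total tax = £10.45 + £2.98 + £15.35 + £2.30 + £17.43 + £1.13 + £0.27 + £21.21 + £2.53 + £1.24 = £74.89

£74.89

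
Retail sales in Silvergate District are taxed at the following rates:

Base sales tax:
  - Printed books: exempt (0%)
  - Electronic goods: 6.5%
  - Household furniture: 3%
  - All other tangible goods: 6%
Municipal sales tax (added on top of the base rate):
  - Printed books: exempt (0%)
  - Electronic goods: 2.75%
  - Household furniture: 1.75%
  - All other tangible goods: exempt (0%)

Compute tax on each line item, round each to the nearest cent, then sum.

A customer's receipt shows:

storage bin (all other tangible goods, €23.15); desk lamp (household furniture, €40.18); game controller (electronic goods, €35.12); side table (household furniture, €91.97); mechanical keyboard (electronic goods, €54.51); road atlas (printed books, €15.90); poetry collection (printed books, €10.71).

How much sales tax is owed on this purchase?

Storage bin €23.15: all other tangible goods → 6% + 0% municipal = 6% → €1.39
Desk lamp €40.18: household furniture → 3% + 1.75% municipal = 4.75% → €1.91
Game controller €35.12: electronic goods → 6.5% + 2.75% municipal = 9.25% → €3.25
Side table €91.97: household furniture → 3% + 1.75% municipal = 4.75% → €4.37
Mechanical keyboard €54.51: electronic goods → 6.5% + 2.75% municipal = 9.25% → €5.04
Road atlas €15.90: printed books → 0% + 0% municipal = 0% → €0.00
Poetry collection €10.71: printed books → 0% + 0% municipal = 0% → €0.00
Total tax = €1.39 + €1.91 + €3.25 + €4.37 + €5.04 = €15.96

€15.96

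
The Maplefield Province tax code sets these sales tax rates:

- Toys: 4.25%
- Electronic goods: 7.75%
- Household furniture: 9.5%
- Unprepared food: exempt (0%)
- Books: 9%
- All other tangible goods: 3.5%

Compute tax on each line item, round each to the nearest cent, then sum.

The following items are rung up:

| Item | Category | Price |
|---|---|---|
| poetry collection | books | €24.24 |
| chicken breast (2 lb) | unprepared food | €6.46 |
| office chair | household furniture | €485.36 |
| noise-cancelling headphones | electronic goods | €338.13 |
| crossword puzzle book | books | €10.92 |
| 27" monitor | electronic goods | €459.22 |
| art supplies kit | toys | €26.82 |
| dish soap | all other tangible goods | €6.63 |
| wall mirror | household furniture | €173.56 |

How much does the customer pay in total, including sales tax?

€1660.27

Poetry collection €24.24: books → 9% → €2.18
Chicken breast (2 lb) €6.46: unprepared food → 0% → €0.00
Office chair €485.36: household furniture → 9.5% → €46.11
Noise-cancelling headphones €338.13: electronic goods → 7.75% → €26.21
Crossword puzzle book €10.92: books → 9% → €0.98
27" monitor €459.22: electronic goods → 7.75% → €35.59
Art supplies kit €26.82: toys → 4.25% → €1.14
Dish soap €6.63: all other tangible goods → 3.5% → €0.23
Wall mirror €173.56: household furniture → 9.5% → €16.49
Subtotal = €1531.34; tax = €128.93; total due = €1660.27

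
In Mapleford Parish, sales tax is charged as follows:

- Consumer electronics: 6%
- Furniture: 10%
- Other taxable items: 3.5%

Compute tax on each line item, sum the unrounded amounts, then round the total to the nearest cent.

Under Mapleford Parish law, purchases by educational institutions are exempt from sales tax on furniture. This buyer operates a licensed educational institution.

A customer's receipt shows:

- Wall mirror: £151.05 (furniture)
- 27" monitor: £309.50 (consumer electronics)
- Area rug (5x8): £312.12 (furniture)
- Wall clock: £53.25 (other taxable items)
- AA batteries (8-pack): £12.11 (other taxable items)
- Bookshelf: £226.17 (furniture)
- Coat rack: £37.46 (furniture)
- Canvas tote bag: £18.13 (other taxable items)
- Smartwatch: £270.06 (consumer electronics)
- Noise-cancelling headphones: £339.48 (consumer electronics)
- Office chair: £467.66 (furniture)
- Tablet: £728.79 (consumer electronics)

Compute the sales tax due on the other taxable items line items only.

Wall clock £53.25: other taxable items → 3.5% → £1.86375
AA batteries (8-pack) £12.11: other taxable items → 3.5% → £0.42385
Canvas tote bag £18.13: other taxable items → 3.5% → £0.63455
Tax on other taxable items: unrounded sum = £2.92215 → £2.92

£2.92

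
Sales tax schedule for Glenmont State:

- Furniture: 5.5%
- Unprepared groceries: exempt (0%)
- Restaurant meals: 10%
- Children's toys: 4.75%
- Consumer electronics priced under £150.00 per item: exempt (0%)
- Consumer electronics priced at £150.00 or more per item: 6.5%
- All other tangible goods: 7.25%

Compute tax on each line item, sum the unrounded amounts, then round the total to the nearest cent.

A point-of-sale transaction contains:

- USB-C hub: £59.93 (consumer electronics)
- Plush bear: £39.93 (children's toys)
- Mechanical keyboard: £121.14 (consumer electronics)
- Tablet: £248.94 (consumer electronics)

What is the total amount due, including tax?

USB-C hub £59.93: consumer electronics, under £150.00 → 0% → £0.00
Plush bear £39.93: children's toys → 4.75% → £1.896675
Mechanical keyboard £121.14: consumer electronics, under £150.00 → 0% → £0.00
Tablet £248.94: consumer electronics, £150.00 or more → 6.5% → £16.1811
Subtotal = £469.94; unrounded tax = £18.077775 → £18.08; total due = £488.02

£488.02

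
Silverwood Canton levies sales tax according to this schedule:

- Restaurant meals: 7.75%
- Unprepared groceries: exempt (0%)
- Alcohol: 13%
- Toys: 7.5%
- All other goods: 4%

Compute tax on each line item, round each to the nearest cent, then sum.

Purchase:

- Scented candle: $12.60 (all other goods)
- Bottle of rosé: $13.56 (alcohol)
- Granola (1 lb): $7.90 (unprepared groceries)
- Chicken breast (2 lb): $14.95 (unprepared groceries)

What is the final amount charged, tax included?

Scented candle $12.60: all other goods → 4% → $0.50
Bottle of rosé $13.56: alcohol → 13% → $1.76
Granola (1 lb) $7.90: unprepared groceries → 0% → $0.00
Chicken breast (2 lb) $14.95: unprepared groceries → 0% → $0.00
Subtotal = $49.01; tax = $2.26; total due = $51.27

$51.27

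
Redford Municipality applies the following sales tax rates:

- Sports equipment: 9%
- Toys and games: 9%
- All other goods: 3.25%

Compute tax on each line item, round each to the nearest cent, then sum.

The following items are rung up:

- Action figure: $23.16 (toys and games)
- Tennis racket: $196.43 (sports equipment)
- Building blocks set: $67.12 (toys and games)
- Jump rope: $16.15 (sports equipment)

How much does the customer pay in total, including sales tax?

Action figure $23.16: toys and games → 9% → $2.08
Tennis racket $196.43: sports equipment → 9% → $17.68
Building blocks set $67.12: toys and games → 9% → $6.04
Jump rope $16.15: sports equipment → 9% → $1.45
Subtotal = $302.86; tax = $27.25; total due = $330.11

$330.11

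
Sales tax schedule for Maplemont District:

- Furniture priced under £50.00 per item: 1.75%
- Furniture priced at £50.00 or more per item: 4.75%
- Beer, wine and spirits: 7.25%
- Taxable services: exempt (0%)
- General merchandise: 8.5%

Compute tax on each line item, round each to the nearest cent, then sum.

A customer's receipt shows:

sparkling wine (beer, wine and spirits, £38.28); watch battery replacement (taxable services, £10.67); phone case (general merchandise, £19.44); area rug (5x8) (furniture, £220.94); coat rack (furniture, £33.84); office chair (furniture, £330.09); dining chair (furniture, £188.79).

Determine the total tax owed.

£40.16

Sparkling wine £38.28: beer, wine and spirits → 7.25% → £2.78
Watch battery replacement £10.67: taxable services → 0% → £0.00
Phone case £19.44: general merchandise → 8.5% → £1.65
Area rug (5x8) £220.94: furniture, £50.00 or more → 4.75% → £10.49
Coat rack £33.84: furniture, under £50.00 → 1.75% → £0.59
Office chair £330.09: furniture, £50.00 or more → 4.75% → £15.68
Dining chair £188.79: furniture, £50.00 or more → 4.75% → £8.97
Total tax = £2.78 + £1.65 + £10.49 + £0.59 + £15.68 + £8.97 = £40.16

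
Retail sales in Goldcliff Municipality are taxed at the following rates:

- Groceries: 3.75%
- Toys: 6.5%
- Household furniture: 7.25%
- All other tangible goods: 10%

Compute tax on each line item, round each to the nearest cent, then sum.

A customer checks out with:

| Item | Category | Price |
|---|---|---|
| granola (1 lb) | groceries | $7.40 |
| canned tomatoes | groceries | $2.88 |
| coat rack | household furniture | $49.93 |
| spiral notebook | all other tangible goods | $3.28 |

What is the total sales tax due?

Granola (1 lb) $7.40: groceries → 3.75% → $0.28
Canned tomatoes $2.88: groceries → 3.75% → $0.11
Coat rack $49.93: household furniture → 7.25% → $3.62
Spiral notebook $3.28: all other tangible goods → 10% → $0.33
Total tax = $0.28 + $0.11 + $3.62 + $0.33 = $4.34

$4.34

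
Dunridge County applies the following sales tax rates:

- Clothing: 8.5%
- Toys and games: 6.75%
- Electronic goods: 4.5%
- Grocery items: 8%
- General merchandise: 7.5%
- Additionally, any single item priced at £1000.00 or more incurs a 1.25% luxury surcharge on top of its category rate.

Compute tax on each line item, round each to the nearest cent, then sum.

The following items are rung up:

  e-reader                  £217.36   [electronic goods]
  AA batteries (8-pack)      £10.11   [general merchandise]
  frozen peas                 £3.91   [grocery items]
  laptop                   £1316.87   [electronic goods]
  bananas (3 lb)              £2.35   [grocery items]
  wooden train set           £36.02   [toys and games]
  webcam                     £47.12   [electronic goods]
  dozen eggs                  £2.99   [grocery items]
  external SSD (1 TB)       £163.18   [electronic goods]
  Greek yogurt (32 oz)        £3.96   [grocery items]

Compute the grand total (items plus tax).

£1903.08

E-reader £217.36: electronic goods → 4.5% → £9.78
AA batteries (8-pack) £10.11: general merchandise → 7.5% → £0.76
Frozen peas £3.91: grocery items → 8% → £0.31
Laptop £1316.87: electronic goods → 4.5% + 1.25% surcharge = 5.75% → £75.72
Bananas (3 lb) £2.35: grocery items → 8% → £0.19
Wooden train set £36.02: toys and games → 6.75% → £2.43
Webcam £47.12: electronic goods → 4.5% → £2.12
Dozen eggs £2.99: grocery items → 8% → £0.24
External SSD (1 TB) £163.18: electronic goods → 4.5% → £7.34
Greek yogurt (32 oz) £3.96: grocery items → 8% → £0.32
Subtotal = £1803.87; tax = £99.21; total due = £1903.08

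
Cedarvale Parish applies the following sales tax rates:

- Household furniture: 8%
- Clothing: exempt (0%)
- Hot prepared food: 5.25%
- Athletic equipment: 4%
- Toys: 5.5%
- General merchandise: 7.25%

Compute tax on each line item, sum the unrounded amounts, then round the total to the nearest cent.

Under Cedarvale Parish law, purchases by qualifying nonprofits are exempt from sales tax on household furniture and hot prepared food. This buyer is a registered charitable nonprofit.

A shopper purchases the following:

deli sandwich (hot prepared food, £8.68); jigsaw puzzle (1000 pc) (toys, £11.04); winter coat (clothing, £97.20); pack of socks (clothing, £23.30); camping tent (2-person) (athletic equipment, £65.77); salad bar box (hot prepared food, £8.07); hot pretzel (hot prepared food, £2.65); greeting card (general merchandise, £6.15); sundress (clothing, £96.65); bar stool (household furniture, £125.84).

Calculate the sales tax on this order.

Deli sandwich £8.68: hot prepared food, buyer-exempt → 0% → £0.00
Jigsaw puzzle (1000 pc) £11.04: toys → 5.5% → £0.6072
Winter coat £97.20: clothing → 0% → £0.00
Pack of socks £23.30: clothing → 0% → £0.00
Camping tent (2-person) £65.77: athletic equipment → 4% → £2.6308
Salad bar box £8.07: hot prepared food, buyer-exempt → 0% → £0.00
Hot pretzel £2.65: hot prepared food, buyer-exempt → 0% → £0.00
Greeting card £6.15: general merchandise → 7.25% → £0.445875
Sundress £96.65: clothing → 0% → £0.00
Bar stool £125.84: household furniture, buyer-exempt → 0% → £0.00
Unrounded tax sum = £3.683875 → £3.68

£3.68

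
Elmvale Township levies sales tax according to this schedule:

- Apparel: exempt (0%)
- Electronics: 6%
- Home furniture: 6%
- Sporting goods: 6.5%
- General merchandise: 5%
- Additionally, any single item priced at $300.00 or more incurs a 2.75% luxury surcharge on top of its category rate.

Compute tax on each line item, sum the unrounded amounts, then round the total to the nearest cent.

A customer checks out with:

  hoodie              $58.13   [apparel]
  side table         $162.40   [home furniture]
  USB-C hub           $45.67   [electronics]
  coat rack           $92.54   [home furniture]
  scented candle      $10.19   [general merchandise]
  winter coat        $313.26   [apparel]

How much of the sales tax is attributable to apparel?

$8.61

Hoodie $58.13: apparel → 0% → $0.00
Winter coat $313.26: apparel → 0% + 2.75% surcharge = 2.75% → $8.61465
Tax on apparel: unrounded sum = $8.61465 → $8.61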